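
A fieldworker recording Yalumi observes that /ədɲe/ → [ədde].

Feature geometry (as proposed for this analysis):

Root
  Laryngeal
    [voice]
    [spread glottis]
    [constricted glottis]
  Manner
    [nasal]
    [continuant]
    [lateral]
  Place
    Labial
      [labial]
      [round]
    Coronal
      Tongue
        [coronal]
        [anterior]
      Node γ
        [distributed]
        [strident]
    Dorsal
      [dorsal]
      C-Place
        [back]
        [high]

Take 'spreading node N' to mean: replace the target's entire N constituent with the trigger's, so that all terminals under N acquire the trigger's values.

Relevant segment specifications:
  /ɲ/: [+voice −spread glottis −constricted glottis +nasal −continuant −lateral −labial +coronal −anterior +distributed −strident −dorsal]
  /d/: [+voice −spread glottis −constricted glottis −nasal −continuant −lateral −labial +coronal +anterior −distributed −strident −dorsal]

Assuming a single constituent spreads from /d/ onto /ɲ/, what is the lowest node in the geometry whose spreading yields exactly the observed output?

The alternation /ɲ/ → [d] changes [nasal], [anterior], [distributed] and nothing else.
These terminals are all dominated by Root, and no proper subconstituent of Root covers them all; Root is their lowest common ancestor.
If Root spreads, every terminal under it takes /d/'s value, producing [d] as observed.

Root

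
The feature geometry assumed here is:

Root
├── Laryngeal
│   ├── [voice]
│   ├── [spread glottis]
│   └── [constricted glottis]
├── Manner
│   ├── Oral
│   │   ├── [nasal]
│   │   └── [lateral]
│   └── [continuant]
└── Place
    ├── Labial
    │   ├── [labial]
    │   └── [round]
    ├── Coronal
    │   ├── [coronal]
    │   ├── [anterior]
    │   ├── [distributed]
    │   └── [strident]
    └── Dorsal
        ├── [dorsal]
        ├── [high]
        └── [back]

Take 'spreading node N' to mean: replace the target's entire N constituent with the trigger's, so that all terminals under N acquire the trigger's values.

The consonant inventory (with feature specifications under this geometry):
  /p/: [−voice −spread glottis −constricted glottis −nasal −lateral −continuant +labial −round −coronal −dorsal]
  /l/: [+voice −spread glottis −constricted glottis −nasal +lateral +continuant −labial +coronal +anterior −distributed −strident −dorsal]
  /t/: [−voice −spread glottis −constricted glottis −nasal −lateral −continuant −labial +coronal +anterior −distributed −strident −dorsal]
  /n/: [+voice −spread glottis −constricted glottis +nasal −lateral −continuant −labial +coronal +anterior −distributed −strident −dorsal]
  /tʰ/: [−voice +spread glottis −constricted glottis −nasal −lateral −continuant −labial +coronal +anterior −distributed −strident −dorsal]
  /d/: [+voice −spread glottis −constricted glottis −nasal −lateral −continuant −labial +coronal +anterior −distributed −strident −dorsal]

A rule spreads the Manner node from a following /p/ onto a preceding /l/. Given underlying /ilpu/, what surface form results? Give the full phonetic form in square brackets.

Terminals under Manner in this geometry: [nasal], [lateral], [continuant].
The target acquires /p/'s values for everything under Manner — [−nasal], [−lateral], [−continuant] — while keeping its own [voice], [spread glottis], [constricted glottis], ….
Among the inventory, only /d/ has exactly this specification, giving the surface form [idpu].

[idpu]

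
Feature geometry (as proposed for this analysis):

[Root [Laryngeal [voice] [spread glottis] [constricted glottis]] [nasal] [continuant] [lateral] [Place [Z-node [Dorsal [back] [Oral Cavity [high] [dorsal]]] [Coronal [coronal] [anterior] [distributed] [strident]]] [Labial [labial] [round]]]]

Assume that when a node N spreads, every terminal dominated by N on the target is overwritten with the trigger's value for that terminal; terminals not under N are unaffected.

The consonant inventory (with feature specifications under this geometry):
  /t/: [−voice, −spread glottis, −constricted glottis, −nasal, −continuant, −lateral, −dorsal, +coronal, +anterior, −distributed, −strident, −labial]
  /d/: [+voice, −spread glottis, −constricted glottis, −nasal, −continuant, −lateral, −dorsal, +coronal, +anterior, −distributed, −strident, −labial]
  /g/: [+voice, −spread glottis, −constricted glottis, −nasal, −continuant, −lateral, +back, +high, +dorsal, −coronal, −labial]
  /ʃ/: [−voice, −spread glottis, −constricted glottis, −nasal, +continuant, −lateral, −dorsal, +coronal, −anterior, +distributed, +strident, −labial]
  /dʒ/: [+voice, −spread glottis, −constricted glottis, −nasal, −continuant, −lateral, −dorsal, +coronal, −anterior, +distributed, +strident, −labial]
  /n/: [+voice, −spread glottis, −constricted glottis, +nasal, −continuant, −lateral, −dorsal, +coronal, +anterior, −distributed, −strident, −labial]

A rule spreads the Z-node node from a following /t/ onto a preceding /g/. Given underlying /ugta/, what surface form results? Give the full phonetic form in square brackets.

[udta]

Terminals under Z-node in this geometry: [back], [high], [dorsal], [coronal], [anterior], [distributed], [strident].
The target acquires /t/'s values for everything under Z-node — [−dorsal], [+coronal], [+anterior], [−distributed], [−strident] — while keeping its own [voice], [spread glottis], [constricted glottis], ….
The resulting bundle matches /d/ in the inventory; substituting it for /g/ gives [udta].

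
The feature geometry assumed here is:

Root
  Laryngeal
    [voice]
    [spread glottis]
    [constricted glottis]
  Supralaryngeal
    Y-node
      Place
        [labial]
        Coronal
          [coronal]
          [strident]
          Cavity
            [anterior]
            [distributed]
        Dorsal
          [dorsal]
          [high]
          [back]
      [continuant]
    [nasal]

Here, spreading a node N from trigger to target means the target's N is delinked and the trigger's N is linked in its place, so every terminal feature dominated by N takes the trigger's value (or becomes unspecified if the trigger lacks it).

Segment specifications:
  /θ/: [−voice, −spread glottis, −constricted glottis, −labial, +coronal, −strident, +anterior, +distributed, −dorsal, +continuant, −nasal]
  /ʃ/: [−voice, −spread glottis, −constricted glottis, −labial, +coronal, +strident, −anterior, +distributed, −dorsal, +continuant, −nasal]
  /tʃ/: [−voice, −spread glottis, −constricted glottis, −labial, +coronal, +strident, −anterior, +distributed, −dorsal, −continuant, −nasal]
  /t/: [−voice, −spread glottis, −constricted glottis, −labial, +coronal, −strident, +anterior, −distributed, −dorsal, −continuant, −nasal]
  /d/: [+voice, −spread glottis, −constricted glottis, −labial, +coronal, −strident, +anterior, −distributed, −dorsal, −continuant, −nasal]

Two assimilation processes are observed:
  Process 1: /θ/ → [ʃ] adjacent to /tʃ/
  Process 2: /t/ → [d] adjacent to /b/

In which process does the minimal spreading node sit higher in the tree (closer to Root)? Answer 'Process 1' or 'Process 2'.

Process 2

Process 1: the features that change are [anterior], [strident]; the minimal node is Coronal (depth 4).
Process 2 alters [voice]; the lowest dominating node is [voice] (depth 2 from Root).
Depth 2 < depth 4; Process 2 involves the structurally higher constituent [voice].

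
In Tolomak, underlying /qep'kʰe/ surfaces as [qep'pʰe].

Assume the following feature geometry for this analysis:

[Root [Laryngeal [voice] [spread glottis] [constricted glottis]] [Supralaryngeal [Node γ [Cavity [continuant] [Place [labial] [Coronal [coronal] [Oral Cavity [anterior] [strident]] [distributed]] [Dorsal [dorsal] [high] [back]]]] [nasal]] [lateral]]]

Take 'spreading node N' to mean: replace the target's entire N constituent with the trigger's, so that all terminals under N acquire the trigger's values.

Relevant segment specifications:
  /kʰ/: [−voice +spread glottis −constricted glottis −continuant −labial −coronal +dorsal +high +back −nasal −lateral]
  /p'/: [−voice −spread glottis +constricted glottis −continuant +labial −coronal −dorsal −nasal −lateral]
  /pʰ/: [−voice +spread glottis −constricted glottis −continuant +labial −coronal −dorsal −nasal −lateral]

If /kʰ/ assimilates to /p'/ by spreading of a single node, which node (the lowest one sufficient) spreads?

Comparing /kʰ/ with its surface form [pʰ], the features that change are [labial], [dorsal], [high], [back].
Tracing each changed feature up the tree, the paths first meet at Place; any lower node misses at least one of them.
If Place spreads, every terminal under it takes /p'/'s value, producing [pʰ] as observed.
[spread glottis], [constricted glottis] stay as in /kʰ/ although /p'/ differs there, so no node dominating them spread; among the remaining candidates Place is the lowest that derives the output.

Place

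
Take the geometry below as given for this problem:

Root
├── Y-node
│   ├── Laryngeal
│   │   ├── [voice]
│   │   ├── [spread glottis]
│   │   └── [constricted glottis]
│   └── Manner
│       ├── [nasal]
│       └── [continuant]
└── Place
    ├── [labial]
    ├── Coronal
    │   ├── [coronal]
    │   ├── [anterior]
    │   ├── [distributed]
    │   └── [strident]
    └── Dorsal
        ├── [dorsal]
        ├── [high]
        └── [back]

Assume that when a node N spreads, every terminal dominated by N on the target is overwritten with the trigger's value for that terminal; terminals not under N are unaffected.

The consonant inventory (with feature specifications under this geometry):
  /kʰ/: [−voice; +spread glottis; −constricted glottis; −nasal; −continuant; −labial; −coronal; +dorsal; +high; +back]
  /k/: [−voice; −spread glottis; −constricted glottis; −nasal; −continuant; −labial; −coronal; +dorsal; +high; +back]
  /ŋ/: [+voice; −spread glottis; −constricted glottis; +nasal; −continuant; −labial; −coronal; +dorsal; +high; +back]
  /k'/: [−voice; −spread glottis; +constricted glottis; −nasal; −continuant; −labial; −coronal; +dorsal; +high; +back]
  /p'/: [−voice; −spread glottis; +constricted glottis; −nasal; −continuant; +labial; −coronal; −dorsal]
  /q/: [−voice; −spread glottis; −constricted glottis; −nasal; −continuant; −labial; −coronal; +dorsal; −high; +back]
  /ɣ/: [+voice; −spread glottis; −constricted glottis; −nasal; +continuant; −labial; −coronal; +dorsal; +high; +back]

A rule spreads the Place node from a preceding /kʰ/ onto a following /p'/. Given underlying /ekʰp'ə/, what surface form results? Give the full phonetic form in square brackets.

[ekʰk'ə]

The Place node dominates the terminals [labial], [coronal], [anterior], [distributed], [strident], [dorsal], [high], [back].
Spreading Place from /kʰ/ onto /p'/ replaces those values with /kʰ/'s: [−labial], [−coronal], [+dorsal], [+high], [+back]. Features outside Place ([voice], [spread glottis], [constricted glottis], …) stay as in /p'/.
The resulting bundle matches /k'/ in the inventory; substituting it for /p'/ gives [ekʰk'ə].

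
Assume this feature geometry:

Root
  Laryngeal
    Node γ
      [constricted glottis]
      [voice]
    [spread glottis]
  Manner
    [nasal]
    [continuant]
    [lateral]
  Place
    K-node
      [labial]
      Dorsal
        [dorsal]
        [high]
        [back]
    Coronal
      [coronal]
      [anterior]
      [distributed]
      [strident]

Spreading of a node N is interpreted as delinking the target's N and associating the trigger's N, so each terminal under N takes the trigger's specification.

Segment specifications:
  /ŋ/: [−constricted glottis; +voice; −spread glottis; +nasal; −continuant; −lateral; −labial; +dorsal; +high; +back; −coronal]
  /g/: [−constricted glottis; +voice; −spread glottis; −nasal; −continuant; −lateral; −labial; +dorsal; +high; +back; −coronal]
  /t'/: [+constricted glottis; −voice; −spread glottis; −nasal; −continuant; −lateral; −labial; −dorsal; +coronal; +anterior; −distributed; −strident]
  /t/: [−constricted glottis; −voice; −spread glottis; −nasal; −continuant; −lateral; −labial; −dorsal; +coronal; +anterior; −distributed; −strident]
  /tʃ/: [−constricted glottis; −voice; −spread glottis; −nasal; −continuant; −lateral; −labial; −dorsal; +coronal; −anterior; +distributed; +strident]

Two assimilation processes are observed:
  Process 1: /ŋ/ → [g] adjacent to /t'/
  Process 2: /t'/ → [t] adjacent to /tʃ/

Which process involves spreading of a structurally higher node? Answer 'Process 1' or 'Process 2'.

Process 1: the feature that changes is [nasal]; the minimal node is [nasal] (depth 2).
Process 2 alters [constricted glottis]; the lowest dominating node is [constricted glottis] (depth 3 from Root).
Depth 2 < depth 3; Process 1 involves the structurally higher constituent [nasal].

Process 1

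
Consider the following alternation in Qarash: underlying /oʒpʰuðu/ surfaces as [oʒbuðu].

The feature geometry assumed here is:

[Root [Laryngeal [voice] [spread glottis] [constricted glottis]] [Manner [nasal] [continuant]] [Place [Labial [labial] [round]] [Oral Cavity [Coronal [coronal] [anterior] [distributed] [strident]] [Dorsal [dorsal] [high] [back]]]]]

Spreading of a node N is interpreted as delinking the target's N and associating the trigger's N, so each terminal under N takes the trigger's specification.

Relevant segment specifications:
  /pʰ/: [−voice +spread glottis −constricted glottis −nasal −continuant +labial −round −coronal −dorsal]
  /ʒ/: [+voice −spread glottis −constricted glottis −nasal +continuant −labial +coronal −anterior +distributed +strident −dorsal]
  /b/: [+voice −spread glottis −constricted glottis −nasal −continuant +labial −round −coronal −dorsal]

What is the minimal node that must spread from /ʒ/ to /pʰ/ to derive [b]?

The alternation /pʰ/ → [b] changes [voice], [spread glottis] and nothing else.
Tracing each changed feature up the tree, the paths first meet at Laryngeal; any lower node misses at least one of them.
If Laryngeal spreads, every terminal under it takes /ʒ/'s value, producing [b] as observed.
Had Root spread, [continuant], [labial] would have taken /ʒ/'s values; they stay as in /pʰ/, confirming the spreading constituent is exactly Laryngeal.

Laryngeal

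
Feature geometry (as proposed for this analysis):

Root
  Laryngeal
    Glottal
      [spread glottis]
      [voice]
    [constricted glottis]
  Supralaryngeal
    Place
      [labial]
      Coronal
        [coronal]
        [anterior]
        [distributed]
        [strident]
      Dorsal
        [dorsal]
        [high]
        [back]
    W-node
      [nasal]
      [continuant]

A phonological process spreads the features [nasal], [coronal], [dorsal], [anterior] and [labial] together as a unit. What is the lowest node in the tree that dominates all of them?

Supralaryngeal

[nasal] lies under W-node (below Supralaryngeal).
[coronal] lies under Coronal (below Supralaryngeal).
[dorsal]: Root → Supralaryngeal → Place → Dorsal → [dorsal].
[anterior] lies under Coronal (below Supralaryngeal).
[labial] lies under Place (below Supralaryngeal).
The lowest node appearing on every path is Supralaryngeal; each proper daughter of Supralaryngeal fails to dominate at least one of the listed features.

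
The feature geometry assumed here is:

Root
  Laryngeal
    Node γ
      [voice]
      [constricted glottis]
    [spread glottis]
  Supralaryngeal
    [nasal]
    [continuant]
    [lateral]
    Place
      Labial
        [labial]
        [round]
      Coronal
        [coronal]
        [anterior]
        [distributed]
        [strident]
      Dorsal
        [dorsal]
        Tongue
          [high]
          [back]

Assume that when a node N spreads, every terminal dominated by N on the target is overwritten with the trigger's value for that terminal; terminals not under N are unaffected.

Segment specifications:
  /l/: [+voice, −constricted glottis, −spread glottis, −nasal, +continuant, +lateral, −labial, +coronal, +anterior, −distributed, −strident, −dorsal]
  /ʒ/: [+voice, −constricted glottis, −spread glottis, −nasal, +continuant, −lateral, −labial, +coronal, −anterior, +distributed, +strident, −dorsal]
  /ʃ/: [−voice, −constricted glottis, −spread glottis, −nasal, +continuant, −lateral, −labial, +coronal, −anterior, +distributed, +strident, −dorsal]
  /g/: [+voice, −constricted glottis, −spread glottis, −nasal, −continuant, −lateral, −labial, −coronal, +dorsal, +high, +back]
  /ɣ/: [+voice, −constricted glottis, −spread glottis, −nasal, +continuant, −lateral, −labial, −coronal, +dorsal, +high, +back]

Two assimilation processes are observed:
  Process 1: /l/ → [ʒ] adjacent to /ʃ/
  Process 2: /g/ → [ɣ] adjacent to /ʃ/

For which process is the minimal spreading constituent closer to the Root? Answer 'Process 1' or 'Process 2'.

Process 1

Process 1 alters [lateral], [anterior], [distributed], [strident]; the lowest common ancestor is Supralaryngeal (depth 1 from Root).
Process 2: the feature that changes is [continuant]; the minimal node is [continuant] (depth 2).
Supralaryngeal (depth 1) sits above [continuant] (depth 2), making Process 1 the one with the higher spreading node.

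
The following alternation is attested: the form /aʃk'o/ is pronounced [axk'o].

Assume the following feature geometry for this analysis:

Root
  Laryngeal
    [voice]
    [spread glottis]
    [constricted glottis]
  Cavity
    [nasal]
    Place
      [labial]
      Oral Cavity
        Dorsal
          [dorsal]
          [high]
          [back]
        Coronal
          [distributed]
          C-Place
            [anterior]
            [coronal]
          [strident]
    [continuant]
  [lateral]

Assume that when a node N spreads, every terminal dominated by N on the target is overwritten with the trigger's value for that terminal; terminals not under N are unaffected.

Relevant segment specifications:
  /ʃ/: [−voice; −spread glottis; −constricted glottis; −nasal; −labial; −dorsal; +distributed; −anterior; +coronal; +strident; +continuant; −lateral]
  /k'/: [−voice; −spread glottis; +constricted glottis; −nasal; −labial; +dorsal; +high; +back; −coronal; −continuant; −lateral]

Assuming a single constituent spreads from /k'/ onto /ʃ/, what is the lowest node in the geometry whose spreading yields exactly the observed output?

The alternation /ʃ/ → [x] changes [coronal], [anterior], [distributed], [strident], [dorsal], [high], [back] and nothing else.
The smallest constituent containing every changed terminal is Oral Cavity — each of its daughters lacks at least one of the affected features.
Delinking /ʃ/'s Oral Cavity and associating /k'/'s Oral Cavity gives precisely the feature bundle of [x].
[constricted glottis], [continuant] stay as in /ʃ/ although /k'/ differs there, so no node dominating them spread; among the remaining candidates Oral Cavity is the lowest that derives the output.

Oral Cavity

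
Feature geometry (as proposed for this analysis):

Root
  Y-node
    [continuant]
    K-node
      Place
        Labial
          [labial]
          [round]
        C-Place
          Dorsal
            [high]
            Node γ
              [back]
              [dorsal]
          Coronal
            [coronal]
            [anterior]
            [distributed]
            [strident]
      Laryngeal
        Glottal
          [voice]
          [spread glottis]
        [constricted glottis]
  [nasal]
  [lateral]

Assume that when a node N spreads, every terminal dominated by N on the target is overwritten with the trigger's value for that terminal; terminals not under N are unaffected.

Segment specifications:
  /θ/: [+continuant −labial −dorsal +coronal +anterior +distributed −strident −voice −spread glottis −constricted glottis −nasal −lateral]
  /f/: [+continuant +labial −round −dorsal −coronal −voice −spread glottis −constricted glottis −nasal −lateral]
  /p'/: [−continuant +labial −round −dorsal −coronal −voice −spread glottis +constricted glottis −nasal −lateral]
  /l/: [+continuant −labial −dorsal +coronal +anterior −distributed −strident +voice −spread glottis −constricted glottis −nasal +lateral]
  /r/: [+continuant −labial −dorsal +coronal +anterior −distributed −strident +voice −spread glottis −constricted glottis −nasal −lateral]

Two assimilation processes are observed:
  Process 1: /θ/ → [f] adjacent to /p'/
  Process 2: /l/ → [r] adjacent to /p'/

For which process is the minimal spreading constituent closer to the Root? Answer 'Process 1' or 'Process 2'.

Process 2

Process 1 alters [labial], [round], [coronal], [anterior], [distributed], [strident]; the lowest common ancestor is Place (depth 3 from Root).
Process 2: the feature that changes is [lateral]; the minimal node is [lateral] (depth 1).
[lateral] is closer to Root than Place, so Process 2 spreads the higher node.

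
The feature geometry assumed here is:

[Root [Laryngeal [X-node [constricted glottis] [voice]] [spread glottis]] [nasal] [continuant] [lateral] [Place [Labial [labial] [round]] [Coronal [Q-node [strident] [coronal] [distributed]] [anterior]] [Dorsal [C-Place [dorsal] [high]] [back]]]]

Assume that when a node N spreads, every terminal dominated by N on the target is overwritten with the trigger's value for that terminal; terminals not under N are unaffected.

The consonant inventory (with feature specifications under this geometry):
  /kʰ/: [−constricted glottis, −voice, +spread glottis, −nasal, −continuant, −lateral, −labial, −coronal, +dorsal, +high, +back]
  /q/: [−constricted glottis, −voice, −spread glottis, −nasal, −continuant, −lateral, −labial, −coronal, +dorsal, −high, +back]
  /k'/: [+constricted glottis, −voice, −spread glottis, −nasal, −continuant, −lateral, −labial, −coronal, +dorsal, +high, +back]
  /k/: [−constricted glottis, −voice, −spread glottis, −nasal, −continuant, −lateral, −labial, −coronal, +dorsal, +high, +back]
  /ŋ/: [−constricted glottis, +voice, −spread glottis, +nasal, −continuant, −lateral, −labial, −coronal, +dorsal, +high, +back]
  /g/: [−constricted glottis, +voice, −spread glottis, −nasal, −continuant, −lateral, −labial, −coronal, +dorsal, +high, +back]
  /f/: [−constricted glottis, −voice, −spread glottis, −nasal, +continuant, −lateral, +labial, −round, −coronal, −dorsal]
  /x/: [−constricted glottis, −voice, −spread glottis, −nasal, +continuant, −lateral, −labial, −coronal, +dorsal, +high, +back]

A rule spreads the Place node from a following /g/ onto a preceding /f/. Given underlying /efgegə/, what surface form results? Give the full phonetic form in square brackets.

The Place node dominates the terminals [labial], [round], [strident], [coronal], [distributed], [anterior], [dorsal], [high], [back].
Spreading Place from /g/ onto /f/ replaces those values with /g/'s: [−labial], [−coronal], [+dorsal], [+high], [+back]. Features outside Place ([constricted glottis], [voice], [spread glottis], …) stay as in /f/.
This feature bundle is that of [x], so /efgegə/ surfaces as [exgegə].

[exgegə]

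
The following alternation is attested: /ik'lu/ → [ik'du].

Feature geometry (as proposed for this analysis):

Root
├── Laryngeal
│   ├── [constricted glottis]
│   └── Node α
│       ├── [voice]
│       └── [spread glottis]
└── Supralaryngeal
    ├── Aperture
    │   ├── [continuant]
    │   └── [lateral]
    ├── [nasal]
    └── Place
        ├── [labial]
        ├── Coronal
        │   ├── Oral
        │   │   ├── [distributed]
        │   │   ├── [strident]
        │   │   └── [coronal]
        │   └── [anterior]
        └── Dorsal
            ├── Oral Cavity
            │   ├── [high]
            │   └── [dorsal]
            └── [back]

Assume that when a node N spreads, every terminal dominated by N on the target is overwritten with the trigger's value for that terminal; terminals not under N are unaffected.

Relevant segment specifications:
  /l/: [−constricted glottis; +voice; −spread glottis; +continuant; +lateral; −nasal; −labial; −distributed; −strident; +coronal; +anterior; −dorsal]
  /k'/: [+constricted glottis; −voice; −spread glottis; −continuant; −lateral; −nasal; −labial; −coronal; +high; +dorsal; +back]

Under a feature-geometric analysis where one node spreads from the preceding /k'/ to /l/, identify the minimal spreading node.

Feature comparison: [continuant], [lateral] differ between /l/ and [d]; the remaining terminals match.
In this geometry the lowest node dominating all of them is Aperture: every daughter of Aperture dominates only a proper subset, so no lower node suffices.
If Aperture spreads, every terminal under it takes /k'/'s value, producing [d] as observed.
[dorsal], [coronal] — on which /k'/ differs from /l/ — are unchanged, so neither Supralaryngeal nor anything higher can have spread; the constituent is no larger than Aperture.

Aperture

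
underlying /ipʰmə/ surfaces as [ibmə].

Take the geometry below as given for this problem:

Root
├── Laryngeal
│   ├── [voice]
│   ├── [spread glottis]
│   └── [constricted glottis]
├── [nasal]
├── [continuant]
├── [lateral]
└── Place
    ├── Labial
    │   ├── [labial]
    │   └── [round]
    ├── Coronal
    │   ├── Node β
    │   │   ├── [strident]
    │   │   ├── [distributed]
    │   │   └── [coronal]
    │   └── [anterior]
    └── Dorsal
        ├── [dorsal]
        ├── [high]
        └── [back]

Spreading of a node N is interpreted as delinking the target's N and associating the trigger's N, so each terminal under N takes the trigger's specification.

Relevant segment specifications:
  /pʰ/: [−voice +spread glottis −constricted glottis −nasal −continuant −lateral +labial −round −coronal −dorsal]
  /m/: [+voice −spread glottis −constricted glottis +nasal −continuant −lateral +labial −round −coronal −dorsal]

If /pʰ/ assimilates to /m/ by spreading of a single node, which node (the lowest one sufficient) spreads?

Feature comparison: [voice], [spread glottis] differ between /pʰ/ and [b]; the remaining terminals match.
In this geometry the lowest node dominating all of them is Laryngeal: every daughter of Laryngeal dominates only a proper subset, so no lower node suffices.
Delinking /pʰ/'s Laryngeal and associating /m/'s Laryngeal gives precisely the feature bundle of [b].
Since [nasal] is preserved even though /m/ disagrees there, no node above Laryngeal spread.

Laryngeal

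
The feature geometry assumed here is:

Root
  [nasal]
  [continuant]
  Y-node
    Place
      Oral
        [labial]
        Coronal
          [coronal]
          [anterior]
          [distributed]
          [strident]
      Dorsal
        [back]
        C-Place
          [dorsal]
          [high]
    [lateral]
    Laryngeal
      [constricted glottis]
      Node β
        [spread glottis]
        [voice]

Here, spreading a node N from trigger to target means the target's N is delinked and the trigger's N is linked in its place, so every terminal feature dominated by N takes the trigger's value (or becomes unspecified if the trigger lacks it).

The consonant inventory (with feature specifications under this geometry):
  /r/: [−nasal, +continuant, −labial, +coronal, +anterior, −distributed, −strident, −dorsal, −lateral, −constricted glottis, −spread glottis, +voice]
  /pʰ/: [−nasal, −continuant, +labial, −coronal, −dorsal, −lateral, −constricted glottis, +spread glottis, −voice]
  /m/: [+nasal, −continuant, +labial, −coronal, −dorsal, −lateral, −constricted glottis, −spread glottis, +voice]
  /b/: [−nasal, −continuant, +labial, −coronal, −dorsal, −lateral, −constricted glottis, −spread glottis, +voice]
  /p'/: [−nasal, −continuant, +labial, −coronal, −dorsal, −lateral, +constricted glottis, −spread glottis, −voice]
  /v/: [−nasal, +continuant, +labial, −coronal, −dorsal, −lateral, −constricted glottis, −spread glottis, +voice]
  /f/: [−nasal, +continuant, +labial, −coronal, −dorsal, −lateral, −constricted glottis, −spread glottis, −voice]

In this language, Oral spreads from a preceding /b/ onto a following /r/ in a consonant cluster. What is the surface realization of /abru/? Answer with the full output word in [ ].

[abvu]

The Oral node dominates the terminals [labial], [coronal], [anterior], [distributed], [strident].
The target acquires /b/'s values for everything under Oral — [+labial], [−coronal] — while keeping its own [nasal], [continuant], [dorsal], ….
This feature bundle is that of [v], so /abru/ surfaces as [abvu].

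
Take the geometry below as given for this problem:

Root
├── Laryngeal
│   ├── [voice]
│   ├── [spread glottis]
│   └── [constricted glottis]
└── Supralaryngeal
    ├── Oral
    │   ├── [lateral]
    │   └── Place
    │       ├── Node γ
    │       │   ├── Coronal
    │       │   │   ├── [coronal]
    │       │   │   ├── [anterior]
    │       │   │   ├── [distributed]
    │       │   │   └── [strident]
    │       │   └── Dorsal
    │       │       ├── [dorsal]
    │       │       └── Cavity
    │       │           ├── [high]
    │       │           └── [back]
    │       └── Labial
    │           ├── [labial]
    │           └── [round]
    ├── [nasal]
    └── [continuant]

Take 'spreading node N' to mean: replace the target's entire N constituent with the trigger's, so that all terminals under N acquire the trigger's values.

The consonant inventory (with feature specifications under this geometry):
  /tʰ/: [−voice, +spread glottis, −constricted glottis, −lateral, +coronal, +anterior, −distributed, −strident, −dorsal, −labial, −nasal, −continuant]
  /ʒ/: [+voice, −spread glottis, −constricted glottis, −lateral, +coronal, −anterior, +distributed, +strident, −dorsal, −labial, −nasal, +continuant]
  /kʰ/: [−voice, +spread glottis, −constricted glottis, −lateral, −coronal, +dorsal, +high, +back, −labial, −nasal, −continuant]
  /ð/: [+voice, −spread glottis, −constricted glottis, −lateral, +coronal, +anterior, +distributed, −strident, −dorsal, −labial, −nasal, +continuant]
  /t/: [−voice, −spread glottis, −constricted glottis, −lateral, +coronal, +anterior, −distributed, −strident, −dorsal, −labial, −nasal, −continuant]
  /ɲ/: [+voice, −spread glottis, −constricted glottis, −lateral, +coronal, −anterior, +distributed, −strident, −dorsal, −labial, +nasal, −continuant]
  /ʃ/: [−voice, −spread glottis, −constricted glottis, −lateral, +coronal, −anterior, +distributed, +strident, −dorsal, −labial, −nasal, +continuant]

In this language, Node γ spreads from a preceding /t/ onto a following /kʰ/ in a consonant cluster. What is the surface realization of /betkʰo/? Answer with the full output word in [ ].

Node γ immediately or transitively dominates [coronal], [anterior], [distributed], [strident], [dorsal], [high], [back].
The target acquires /t/'s values for everything under Node γ — [+coronal], [+anterior], [−distributed], [−strident], [−dorsal] — while keeping its own [voice], [spread glottis], [constricted glottis], ….
Among the inventory, only /tʰ/ has exactly this specification, giving the surface form [bettʰo].

[bettʰo]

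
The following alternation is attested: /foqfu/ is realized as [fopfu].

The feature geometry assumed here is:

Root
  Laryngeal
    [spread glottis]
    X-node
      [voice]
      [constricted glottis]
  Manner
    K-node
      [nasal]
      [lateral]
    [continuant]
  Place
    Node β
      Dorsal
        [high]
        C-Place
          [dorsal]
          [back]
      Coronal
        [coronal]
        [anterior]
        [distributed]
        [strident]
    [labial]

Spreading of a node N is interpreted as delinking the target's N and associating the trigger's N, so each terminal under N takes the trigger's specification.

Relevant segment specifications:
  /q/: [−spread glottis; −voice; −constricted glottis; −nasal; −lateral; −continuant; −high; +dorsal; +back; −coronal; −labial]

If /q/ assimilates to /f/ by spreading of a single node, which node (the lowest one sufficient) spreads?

The alternation /q/ → [p] changes [labial], [dorsal], [high], [back] and nothing else.
Tracing each changed feature up the tree, the paths first meet at Place; any lower node misses at least one of them.
Delinking /q/'s Place and associating /f/'s Place gives precisely the feature bundle of [p].
[continuant] — on which /f/ differs from /q/ — is unchanged, so Root cannot have spread; the constituent is no larger than Place.

Place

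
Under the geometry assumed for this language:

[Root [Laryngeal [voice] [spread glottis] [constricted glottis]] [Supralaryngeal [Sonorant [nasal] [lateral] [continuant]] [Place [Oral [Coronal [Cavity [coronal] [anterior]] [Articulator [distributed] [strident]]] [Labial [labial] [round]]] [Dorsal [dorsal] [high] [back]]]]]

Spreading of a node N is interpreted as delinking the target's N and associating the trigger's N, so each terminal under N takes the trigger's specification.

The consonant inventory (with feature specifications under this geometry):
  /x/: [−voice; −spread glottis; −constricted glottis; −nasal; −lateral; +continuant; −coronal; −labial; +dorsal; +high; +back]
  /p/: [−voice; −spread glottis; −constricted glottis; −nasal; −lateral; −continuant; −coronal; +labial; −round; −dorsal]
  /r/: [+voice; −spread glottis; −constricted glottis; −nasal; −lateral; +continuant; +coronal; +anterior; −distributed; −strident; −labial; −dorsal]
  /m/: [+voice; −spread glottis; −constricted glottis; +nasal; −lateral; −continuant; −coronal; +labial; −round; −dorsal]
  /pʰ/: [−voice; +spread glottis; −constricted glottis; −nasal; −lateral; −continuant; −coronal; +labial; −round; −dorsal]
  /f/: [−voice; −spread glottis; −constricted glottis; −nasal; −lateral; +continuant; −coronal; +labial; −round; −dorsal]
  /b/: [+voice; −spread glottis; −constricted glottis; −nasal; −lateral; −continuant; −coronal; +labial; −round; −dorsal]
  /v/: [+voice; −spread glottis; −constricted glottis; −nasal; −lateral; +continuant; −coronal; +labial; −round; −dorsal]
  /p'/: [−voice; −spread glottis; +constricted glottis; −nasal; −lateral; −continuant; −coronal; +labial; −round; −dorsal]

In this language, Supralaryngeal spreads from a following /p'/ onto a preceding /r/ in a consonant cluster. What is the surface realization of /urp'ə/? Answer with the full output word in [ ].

[ubp'ə]

Terminals under Supralaryngeal in this geometry: [nasal], [lateral], [continuant], [coronal], [anterior], [distributed], [strident], [labial], [round], [dorsal], [high], [back].
The target acquires /p'/'s values for everything under Supralaryngeal — [−nasal], [−lateral], [−continuant], [−coronal], [+labial], [−round], [−dorsal] — while keeping its own [voice], [spread glottis], [constricted glottis].
The resulting bundle matches /b/ in the inventory; substituting it for /r/ gives [ubp'ə].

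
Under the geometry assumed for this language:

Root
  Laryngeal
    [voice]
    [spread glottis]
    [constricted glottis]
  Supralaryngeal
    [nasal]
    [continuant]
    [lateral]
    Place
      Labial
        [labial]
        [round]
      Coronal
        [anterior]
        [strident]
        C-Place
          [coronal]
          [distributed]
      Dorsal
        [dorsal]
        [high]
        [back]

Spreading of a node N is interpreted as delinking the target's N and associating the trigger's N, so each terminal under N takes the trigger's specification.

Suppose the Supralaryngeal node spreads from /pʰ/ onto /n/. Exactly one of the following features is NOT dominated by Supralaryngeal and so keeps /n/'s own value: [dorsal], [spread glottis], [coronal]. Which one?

[spread glottis]

Supralaryngeal dominates exactly [nasal], [continuant], [lateral], [labial], [round], [anterior], [strident], [coronal], [distributed], [dorsal], [high], [back].
[coronal], [dorsal] all lie under Supralaryngeal, so they are overwritten when Supralaryngeal spreads.
[spread glottis] attaches under Laryngeal, not under Supralaryngeal, so /n/ retains its own value for [spread glottis].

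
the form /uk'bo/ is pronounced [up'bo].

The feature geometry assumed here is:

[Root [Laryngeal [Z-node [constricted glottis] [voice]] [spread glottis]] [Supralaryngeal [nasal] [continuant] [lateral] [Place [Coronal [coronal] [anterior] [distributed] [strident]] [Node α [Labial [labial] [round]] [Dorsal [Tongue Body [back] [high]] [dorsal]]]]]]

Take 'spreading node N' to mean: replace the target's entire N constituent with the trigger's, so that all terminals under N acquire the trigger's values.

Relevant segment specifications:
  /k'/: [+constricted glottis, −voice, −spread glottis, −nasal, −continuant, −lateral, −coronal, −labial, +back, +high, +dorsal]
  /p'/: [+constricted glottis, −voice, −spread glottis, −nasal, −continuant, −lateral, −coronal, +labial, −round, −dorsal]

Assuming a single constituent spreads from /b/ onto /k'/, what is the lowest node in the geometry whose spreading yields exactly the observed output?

Comparing /k'/ with its surface form [p'], the features that change are [labial], [round], [dorsal], [high], [back].
Tracing each changed feature up the tree, the paths first meet at Node α; any lower node misses at least one of them.
Delinking /k'/'s Node α and associating /b/'s Node α gives precisely the feature bundle of [p'].
[constricted glottis], [voice] stay as in /k'/ although /b/ differs there, so no node dominating them spread; among the remaining candidates Node α is the lowest that derives the output.

Node α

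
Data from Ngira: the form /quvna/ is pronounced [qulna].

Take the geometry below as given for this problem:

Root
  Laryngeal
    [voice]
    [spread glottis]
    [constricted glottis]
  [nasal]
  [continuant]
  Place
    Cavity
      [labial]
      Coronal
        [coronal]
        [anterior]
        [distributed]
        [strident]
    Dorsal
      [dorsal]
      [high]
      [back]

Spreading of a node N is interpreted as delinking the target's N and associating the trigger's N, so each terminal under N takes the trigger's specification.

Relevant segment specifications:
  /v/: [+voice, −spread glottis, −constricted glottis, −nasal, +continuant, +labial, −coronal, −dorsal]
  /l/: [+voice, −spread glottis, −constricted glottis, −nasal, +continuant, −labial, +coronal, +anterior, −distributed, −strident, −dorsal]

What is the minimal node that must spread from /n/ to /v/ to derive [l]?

Cavity

Feature comparison: [labial], [coronal], [anterior], [distributed], [strident] differ between /v/ and [l]; the remaining terminals match.
These terminals are all dominated by Cavity, and no proper subconstituent of Cavity covers them all; Cavity is their lowest common ancestor.
If Cavity spreads, every terminal under it takes /n/'s value, producing [l] as observed.
Features on which the two segments disagree outside Cavity, such as [nasal], [continuant], are unchanged — nothing dominating them spread, and Cavity is the minimal sufficient constituent.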